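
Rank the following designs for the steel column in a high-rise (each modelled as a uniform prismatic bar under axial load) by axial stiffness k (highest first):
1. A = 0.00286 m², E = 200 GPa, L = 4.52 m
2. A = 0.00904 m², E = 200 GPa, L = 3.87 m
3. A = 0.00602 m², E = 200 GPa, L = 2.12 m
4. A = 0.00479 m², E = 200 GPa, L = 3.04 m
Model: a uniform prismatic bar under axial load, so k = (A·E) / L (SI units).
  Case 1: k = (0.00286 × (2 × 10¹¹)) / 4.52 = 1.265 × 10⁸ N/m = 126.5 MN/m
  Case 2: k = (0.00904 × (2 × 10¹¹)) / 3.87 = 4.672 × 10⁸ N/m = 467.2 MN/m
  Case 3: k = (0.00602 × (2 × 10¹¹)) / 2.12 = 5.679 × 10⁸ N/m = 567.9 MN/m
  Case 4: k = (0.00479 × (2 × 10¹¹)) / 3.04 = 3.151 × 10⁸ N/m = 315.1 MN/m
Ordering: 567.9 MN/m (case 3) > 467.2 MN/m (case 2) > 315.1 MN/m (case 4) > 126.5 MN/m (case 1)
Final answer: 3, 2, 4, 1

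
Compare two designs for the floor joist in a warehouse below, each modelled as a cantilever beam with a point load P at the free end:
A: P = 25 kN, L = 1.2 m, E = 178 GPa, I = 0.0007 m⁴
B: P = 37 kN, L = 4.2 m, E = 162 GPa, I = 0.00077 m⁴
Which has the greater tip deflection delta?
Model: a cantilever beam with a point load P at the free end, so delta = (P·L^3) / (3·E·I) (SI units).
  A: delta = (25000 × 1.2^3) / (3 × (1.78 × 10¹¹) × 0.0007) = 0.0001156 m = 0.1156 mm
  B: delta = (37000 × 4.2^3) / (3 × (1.62 × 10¹¹) × 0.00077) = 0.007325 m = 7.325 mm
7.325 mm > 0.1156 mm, so B is larger.
Final answer: B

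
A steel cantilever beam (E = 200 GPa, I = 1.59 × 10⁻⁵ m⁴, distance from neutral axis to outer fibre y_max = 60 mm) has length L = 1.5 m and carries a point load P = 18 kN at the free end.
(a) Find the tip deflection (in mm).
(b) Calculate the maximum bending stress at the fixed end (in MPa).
(a) Tip deflection of a cantilever with an end point load: δ = P·L^3 / (3·E·I). Convert P = 18 kN = 18000 N, E = 200 GPa = 2 × 10¹¹ Pa.
  δ = (18000 × 1.5^3) / (3 × (2 × 10¹¹) × (1.59 × 10⁻⁵)) = 0.006368 m = 6.368 mm
(b) Maximum bending moment at the fixed end: M = P·L = 18000 × 1.5 = 27000 N·m. Convert y_max = 60 mm = 0.06 m.
  σ = M·y_max / I = (27000 × 0.06) / (1.59 × 10⁻⁵) = 1.019 × 10⁸ Pa = 101.9 MPa
Final answer: (a) δ = 6.368 mm, (b) σ = 101.9 MPa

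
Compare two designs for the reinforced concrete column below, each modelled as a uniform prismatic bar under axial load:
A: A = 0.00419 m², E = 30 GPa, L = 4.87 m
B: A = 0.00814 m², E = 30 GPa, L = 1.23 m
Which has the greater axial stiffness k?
Model: a uniform prismatic bar under axial load, so k = (A·E) / L (SI units).
  A: k = (0.00419 × (3 × 10¹⁰)) / 4.87 = 2.581 × 10⁷ N/m = 25.81 MN/m
  B: k = (0.00814 × (3 × 10¹⁰)) / 1.23 = 1.985 × 10⁸ N/m = 198.5 MN/m
198.5 MN/m > 25.81 MN/m, so B is larger.
Final answer: B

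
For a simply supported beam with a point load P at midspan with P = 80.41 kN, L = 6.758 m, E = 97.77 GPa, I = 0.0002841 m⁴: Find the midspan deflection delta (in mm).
Model: a simply supported beam with a point load P at midspan, so delta = (P·L^3) / (48·E·I).
Convert to SI units:
  P = 80.41 kN = 80410 N
  E = 97.77 GPa = 9.777 × 10¹⁰ Pa
Substitute:
  delta = (80410 × 6.758^3) / (48 × (9.777 × 10¹⁰) × 0.0002841)
  delta = 0.01861 m
Convert: delta = 0.01861 m = 18.61 mm
Final answer: delta = 18.61 mm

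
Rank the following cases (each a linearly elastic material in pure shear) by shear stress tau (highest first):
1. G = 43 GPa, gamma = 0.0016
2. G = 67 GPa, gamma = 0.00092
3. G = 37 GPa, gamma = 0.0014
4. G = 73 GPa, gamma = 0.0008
Model: a linearly elastic material in pure shear, so tau = G·gamma (SI units).
  Case 1: tau = (4.3 × 10¹⁰) × 0.0016 = 6.88 × 10⁷ Pa = 68.8 MPa
  Case 2: tau = (6.7 × 10¹⁰) × 0.00092 = 6.164 × 10⁷ Pa = 61.64 MPa
  Case 3: tau = (3.7 × 10¹⁰) × 0.0014 = 5.18 × 10⁷ Pa = 51.8 MPa
  Case 4: tau = (7.3 × 10¹⁰) × 0.0008 = 5.84 × 10⁷ Pa = 58.4 MPa
Ordering: 68.8 MPa (case 1) > 61.64 MPa (case 2) > 58.4 MPa (case 4) > 51.8 MPa (case 3)
Final answer: 1, 2, 4, 3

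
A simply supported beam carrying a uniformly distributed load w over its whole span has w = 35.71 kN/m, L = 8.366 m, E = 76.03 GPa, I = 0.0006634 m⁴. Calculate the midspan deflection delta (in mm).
Model: a simply supported beam carrying a uniformly distributed load w over its whole span, so delta = (5·w·L^4) / (384·E·I).
Convert to SI units:
  w = 35.71 kN/m = 35710 N/m
  E = 76.03 GPa = 7.603 × 10¹⁰ Pa
Substitute:
  delta = (5 × 35710 × 8.366^4) / (384 × (7.603 × 10¹⁰) × 0.0006634)
  delta = 0.04516 m
Convert: delta = 0.04516 m = 45.16 mm
Final answer: delta = 45.16 mm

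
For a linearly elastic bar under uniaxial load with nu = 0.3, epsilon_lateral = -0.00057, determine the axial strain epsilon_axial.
Model: a linearly elastic bar under uniaxial load, so epsilon_lateral = -nu·epsilon_axial.
Solve for epsilon_axial: epsilon_axial = -epsilon_lateral / nu.
Substitute:
  epsilon_axial = -(-0.00057) / 0.3
  epsilon_axial = 0.0019
Final answer: epsilon_axial = 0.0019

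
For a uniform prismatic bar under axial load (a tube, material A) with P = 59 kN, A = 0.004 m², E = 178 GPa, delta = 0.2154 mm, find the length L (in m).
Model: a uniform prismatic bar under axial load, so delta = (P·L) / (A·E).
Solve for L: L = (delta·A·E) / P.
Convert to SI units:
  P = 59 kN = 59000 N
  E = 178 GPa = 1.78 × 10¹¹ Pa
  delta = 0.2154 mm = 0.0002154 m
Substitute:
  L = (0.0002154 × 0.004 × (1.78 × 10¹¹)) / 59000
  L = 2.599 m
Final answer: L = 2.599 m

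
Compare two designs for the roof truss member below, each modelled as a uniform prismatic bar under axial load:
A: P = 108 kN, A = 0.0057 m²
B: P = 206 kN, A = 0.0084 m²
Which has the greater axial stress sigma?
Model: a uniform prismatic bar under axial load, so sigma = P / A (SI units).
  A: sigma = 108000 / 0.0057 = 1.895 × 10⁷ Pa = 18.95 MPa
  B: sigma = 206000 / 0.0084 = 2.452 × 10⁷ Pa = 24.52 MPa
24.52 MPa > 18.95 MPa, so B is larger.
Final answer: B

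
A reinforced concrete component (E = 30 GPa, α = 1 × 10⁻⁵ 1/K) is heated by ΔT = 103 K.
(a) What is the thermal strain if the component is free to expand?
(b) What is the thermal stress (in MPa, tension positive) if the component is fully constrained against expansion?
(a) Free thermal strain ε_th = α·ΔT = (1 × 10⁻⁵) × 103 = 0.00103
(b) Fully constrained, the expansion is suppressed, so σ = -E·α·ΔT. Convert E = 30 GPa = 3 × 10¹⁰ Pa.
  σ = -(3 × 10¹⁰) × (1 × 10⁻⁵) × 103 = -3.09 × 10⁷ Pa = -30.9 MPa (compressive)
Final answer: (a) ε_th = 0.00103, (b) σ = -30.9 MPa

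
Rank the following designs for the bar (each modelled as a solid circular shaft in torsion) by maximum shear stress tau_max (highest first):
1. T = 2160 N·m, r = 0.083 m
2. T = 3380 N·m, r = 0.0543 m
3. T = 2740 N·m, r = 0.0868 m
Model: a solid circular shaft in torsion, so tau_max = (2·T) / (π·r^3) (SI units).
  Case 1: tau_max = (2 × 2160) / (π × 0.083^3) = 2.405 × 10⁶ Pa = 2.405 MPa
  Case 2: tau_max = (2 × 3380) / (π × 0.0543^3) = 1.344 × 10⁷ Pa = 13.44 MPa
  Case 3: tau_max = (2 × 2740) / (π × 0.0868^3) = 2.667 × 10⁶ Pa = 2.667 MPa
Ordering: 13.44 MPa (case 2) > 2.667 MPa (case 3) > 2.405 MPa (case 1)
Final answer: 2, 3, 1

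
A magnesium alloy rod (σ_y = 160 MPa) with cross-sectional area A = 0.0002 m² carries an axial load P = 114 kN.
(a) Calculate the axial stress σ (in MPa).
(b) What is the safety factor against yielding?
(a) Axial stress σ = P/A. Convert P = 114 kN = 114000 N.
  σ = 114000 / 0.0002 = 5.7 × 10⁸ Pa = 570 MPa
(b) Safety factor SF = σ_y/σ = 160 / 570 = 0.2807
Final answer: (a) σ = 570 MPa, (b) SF = 0.2807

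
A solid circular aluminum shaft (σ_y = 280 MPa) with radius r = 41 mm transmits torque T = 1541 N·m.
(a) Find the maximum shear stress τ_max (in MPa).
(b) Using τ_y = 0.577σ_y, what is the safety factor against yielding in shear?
(a) For a solid circular shaft, τ_max = T·r/J with J = π·r^4/2, i.e. τ_max = 2·T / (π·r^3). Convert r = 41 mm = 0.041 m.
  τ_max = (2 × 1541) / (π × 0.041^3) = 1.423 × 10⁷ Pa = 14.23 MPa
(b) τ_y = 0.577 × 280 = 161.56 MPa
  SF = τ_y/τ_max = 161.56 / 14.23 = 11.35
Final answer: (a) τ_max = 14.23 MPa, (b) SF = 11.35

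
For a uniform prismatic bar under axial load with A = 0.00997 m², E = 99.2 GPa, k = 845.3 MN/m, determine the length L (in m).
Model: a uniform prismatic bar under axial load, so k = (A·E) / L.
Solve for L: L = (A·E) / k.
Convert to SI units:
  E = 99.2 GPa = 9.92 × 10¹⁰ Pa
  k = 845.3 MN/m = 8.453 × 10⁸ N/m
Substitute:
  L = (0.00997 × (9.92 × 10¹⁰)) / (8.453 × 10⁸)
  L = 1.17 m
Final answer: L = 1.17 m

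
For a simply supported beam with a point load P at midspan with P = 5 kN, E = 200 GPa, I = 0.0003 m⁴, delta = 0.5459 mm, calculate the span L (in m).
Model: a simply supported beam with a point load P at midspan, so delta = (P·L^3) / (48·E·I).
Solve for L: L = ((48·delta·E·I) / P)^(1/3).
Convert to SI units:
  P = 5 kN = 5000 N
  E = 200 GPa = 2 × 10¹¹ Pa
  delta = 0.5459 mm = 0.0005459 m
Substitute:
  L = ((48 × 0.0005459 × (2 × 10¹¹) × 0.0003) / 5000)^(1/3)
  L = 6.8 m
Final answer: L = 6.8 m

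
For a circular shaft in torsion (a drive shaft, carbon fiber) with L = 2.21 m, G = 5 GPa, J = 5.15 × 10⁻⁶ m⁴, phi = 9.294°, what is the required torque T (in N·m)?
Model: a circular shaft in torsion, so phi = (T·L) / (G·J).
Solve for T: T = (phi·G·J) / L.
Convert to SI units:
  G = 5 GPa = 5 × 10⁹ Pa
  phi = 9.294° = 0.1622 rad
Substitute:
  T = (0.1622 × (5 × 10⁹) × (5.15 × 10⁻⁶)) / 2.21
  T = 1890 N·m
Final answer: T = 1890 N·m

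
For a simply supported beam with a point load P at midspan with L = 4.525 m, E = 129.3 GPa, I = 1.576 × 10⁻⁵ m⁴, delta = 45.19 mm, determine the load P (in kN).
Model: a simply supported beam with a point load P at midspan, so delta = (P·L^3) / (48·E·I).
Solve for P: P = (48·delta·E·I) / L^3.
Convert to SI units:
  E = 129.3 GPa = 1.293 × 10¹¹ Pa
  delta = 45.19 mm = 0.04519 m
Substitute:
  P = (48 × 0.04519 × (1.293 × 10¹¹) × (1.576 × 10⁻⁵)) / 4.525^3
  P = 47710 N
Convert: P = 47710 N = 47.71 kN
Final answer: P = 47.71 kN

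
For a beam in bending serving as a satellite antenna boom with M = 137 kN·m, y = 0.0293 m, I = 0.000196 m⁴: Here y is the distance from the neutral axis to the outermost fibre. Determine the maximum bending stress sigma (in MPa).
Model: a beam in bending, so sigma = (M·y) / I.
Convert to SI units:
  M = 137 kN·m = 137000 N·m
Substitute:
  sigma = (137000 × 0.0293) / 0.000196
  sigma = 2.048 × 10⁷ Pa
Convert: sigma = 2.048 × 10⁷ Pa = 20.48 MPa
Final answer: sigma = 20.48 MPa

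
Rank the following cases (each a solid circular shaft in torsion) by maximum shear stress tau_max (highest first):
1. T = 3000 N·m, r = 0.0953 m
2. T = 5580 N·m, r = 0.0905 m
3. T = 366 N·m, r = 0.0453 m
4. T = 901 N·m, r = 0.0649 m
Model: a solid circular shaft in torsion, so tau_max = (2·T) / (π·r^3) (SI units).
  Case 1: tau_max = (2 × 3000) / (π × 0.0953^3) = 2.207 × 10⁶ Pa = 2.207 MPa
  Case 2: tau_max = (2 × 5580) / (π × 0.0905^3) = 4.793 × 10⁶ Pa = 4.793 MPa
  Case 3: tau_max = (2 × 366) / (π × 0.0453^3) = 2.506 × 10⁶ Pa = 2.506 MPa
  Case 4: tau_max = (2 × 901) / (π × 0.0649^3) = 2.098 × 10⁶ Pa = 2.098 MPa
Ordering: 4.793 MPa (case 2) > 2.506 MPa (case 3) > 2.207 MPa (case 1) > 2.098 MPa (case 4)
Final answer: 2, 3, 1, 4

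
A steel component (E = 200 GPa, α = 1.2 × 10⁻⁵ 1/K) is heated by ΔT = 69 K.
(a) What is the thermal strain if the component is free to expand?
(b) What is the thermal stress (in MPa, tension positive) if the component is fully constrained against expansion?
(a) Free thermal strain ε_th = α·ΔT = (1.2 × 10⁻⁵) × 69 = 0.000828
(b) Fully constrained, the expansion is suppressed, so σ = -E·α·ΔT. Convert E = 200 GPa = 2 × 10¹¹ Pa.
  σ = -(2 × 10¹¹) × (1.2 × 10⁻⁵) × 69 = -1.656 × 10⁸ Pa = -165.6 MPa (compressive)
Final answer: (a) ε_th = 0.000828, (b) σ = -165.6 MPa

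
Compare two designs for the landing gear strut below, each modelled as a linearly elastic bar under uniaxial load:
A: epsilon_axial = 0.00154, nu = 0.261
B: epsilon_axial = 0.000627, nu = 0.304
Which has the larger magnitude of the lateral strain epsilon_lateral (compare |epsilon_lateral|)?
Model: a linearly elastic bar under uniaxial load, so epsilon_lateral = -nu·epsilon_axial (SI units).
  A: epsilon_lateral = -(0.261 × 0.00154) = -0.0004019
  B: epsilon_lateral = -(0.304 × 0.000627) = -0.0001906
|epsilon_lateral|: A = 0.0004019, B = 0.0001906, so A is larger in magnitude.
Final answer: A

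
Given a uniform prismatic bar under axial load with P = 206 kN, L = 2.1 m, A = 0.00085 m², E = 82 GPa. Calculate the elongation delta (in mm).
Model: a uniform prismatic bar under axial load, so delta = (P·L) / (A·E).
Convert to SI units:
  P = 206 kN = 206000 N
  E = 82 GPa = 8.2 × 10¹⁰ Pa
Substitute:
  delta = (206000 × 2.1) / (0.00085 × (8.2 × 10¹⁰))
  delta = 0.006207 m
Convert: delta = 0.006207 m = 6.207 mm
Final answer: delta = 6.207 mm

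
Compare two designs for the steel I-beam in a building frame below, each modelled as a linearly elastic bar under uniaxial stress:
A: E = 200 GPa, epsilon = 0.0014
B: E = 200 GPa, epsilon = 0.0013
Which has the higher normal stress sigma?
Model: a linearly elastic bar under uniaxial stress, so sigma = E·epsilon (SI units).
  A: sigma = (2 × 10¹¹) × 0.0014 = 2.8 × 10⁸ Pa = 280 MPa
  B: sigma = (2 × 10¹¹) × 0.0013 = 2.6 × 10⁸ Pa = 260 MPa
280 MPa > 260 MPa, so A is larger.
Final answer: A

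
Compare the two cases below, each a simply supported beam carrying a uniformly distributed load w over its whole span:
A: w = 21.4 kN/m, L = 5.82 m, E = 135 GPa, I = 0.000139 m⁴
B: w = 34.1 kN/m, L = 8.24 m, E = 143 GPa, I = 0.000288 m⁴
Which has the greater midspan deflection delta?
Model: a simply supported beam carrying a uniformly distributed load w over its whole span, so delta = (5·w·L^4) / (384·E·I) (SI units).
  A: delta = (5 × 21400 × 5.82^4) / (384 × (1.35 × 10¹¹) × 0.000139) = 0.01704 m = 17.04 mm
  B: delta = (5 × 34100 × 8.24^4) / (384 × (1.43 × 10¹¹) × 0.000288) = 0.0497 m = 49.7 mm
49.7 mm > 17.04 mm, so B is larger.
Final answer: B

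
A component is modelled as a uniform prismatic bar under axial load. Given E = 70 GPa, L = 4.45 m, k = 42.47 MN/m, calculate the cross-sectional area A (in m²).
Model: a uniform prismatic bar under axial load, so k = (A·E) / L.
Solve for A: A = (k·L) / E.
Convert to SI units:
  E = 70 GPa = 7 × 10¹⁰ Pa
  k = 42.47 MN/m = 4.247 × 10⁷ N/m
Substitute:
  A = ((4.247 × 10⁷) × 4.45) / (7 × 10¹⁰)
  A = 0.0027 m²
Final answer: A = 0.0027 m²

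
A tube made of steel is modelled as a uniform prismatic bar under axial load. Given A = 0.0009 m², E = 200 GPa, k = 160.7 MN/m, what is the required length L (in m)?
Model: a uniform prismatic bar under axial load, so k = (A·E) / L.
Solve for L: L = (A·E) / k.
Convert to SI units:
  E = 200 GPa = 2 × 10¹¹ Pa
  k = 160.7 MN/m = 1.607 × 10⁸ N/m
Substitute:
  L = (0.0009 × (2 × 10¹¹)) / (1.607 × 10⁸)
  L = 1.12 m
Final answer: L = 1.12 m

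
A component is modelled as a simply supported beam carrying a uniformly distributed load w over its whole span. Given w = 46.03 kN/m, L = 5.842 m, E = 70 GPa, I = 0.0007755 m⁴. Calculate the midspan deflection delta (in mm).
Model: a simply supported beam carrying a uniformly distributed load w over its whole span, so delta = (5·w·L^4) / (384·E·I).
Convert to SI units:
  w = 46.03 kN/m = 46030 N/m
  E = 70 GPa = 7 × 10¹⁰ Pa
Substitute:
  delta = (5 × 46030 × 5.842^4) / (384 × (7 × 10¹⁰) × 0.0007755)
  delta = 0.01286 m
Convert: delta = 0.01286 m = 12.86 mm
Final answer: delta = 12.86 mm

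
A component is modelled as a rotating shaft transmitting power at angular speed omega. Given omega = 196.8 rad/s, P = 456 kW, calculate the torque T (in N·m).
Model: a rotating shaft transmitting power at angular speed omega, so P = T·omega.
Solve for T: T = P / omega.
Convert to SI units:
  P = 456 kW = 456000 W
Substitute:
  T = 456000 / 196.8
  T = 2317 N·m
Final answer: T = 2317 N·m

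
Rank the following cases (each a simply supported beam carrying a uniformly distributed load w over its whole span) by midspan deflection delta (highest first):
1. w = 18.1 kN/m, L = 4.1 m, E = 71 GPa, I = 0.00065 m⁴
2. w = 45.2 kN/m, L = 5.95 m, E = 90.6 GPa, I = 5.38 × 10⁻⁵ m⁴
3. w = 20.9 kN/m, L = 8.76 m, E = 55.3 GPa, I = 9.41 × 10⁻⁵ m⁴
Model: a simply supported beam carrying a uniformly distributed load w over its whole span, so delta = (5·w·L^4) / (384·E·I) (SI units).
  Case 1: delta = (5 × 18100 × 4.1^4) / (384 × (7.1 × 10¹⁰) × 0.00065) = 0.001443 m = 1.443 mm
  Case 2: delta = (5 × 45200 × 5.95^4) / (384 × (9.06 × 10¹⁰) × (5.38 × 10⁻⁵)) = 0.1513 m = 151.3 mm
  Case 3: delta = (5 × 20900 × 8.76^4) / (384 × (5.53 × 10¹⁰) × (9.41 × 10⁻⁵)) = 0.308 m = 308 mm
Ordering: 308 mm (case 3) > 151.3 mm (case 2) > 1.443 mm (case 1)
Final answer: 3, 2, 1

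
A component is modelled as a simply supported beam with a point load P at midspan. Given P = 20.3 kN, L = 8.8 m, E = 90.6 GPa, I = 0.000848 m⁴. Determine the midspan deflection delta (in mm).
Model: a simply supported beam with a point load P at midspan, so delta = (P·L^3) / (48·E·I).
Convert to SI units:
  P = 20.3 kN = 20300 N
  E = 90.6 GPa = 9.06 × 10¹⁰ Pa
Substitute:
  delta = (20300 × 8.8^3) / (48 × (9.06 × 10¹⁰) × 0.000848)
  delta = 0.003751 m
Convert: delta = 0.003751 m = 3.751 mm
Final answer: delta = 3.751 mm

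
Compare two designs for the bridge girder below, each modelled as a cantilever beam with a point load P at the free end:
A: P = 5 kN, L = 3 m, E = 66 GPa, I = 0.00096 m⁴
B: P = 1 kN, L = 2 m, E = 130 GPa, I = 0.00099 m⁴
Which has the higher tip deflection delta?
Model: a cantilever beam with a point load P at the free end, so delta = (P·L^3) / (3·E·I) (SI units).
  A: delta = (5000 × 3^3) / (3 × (6.6 × 10¹⁰) × 0.00096) = 0.0007102 m = 0.7102 mm
  B: delta = (1000 × 2^3) / (3 × (1.3 × 10¹¹) × 0.00099) = 2.072 × 10⁻⁵ m = 0.02072 mm
0.7102 mm > 0.02072 mm, so A is larger.
Final answer: A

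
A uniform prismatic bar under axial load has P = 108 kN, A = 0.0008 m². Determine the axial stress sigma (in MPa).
Model: a uniform prismatic bar under axial load, so sigma = P / A.
Convert to SI units:
  P = 108 kN = 108000 N
Substitute:
  sigma = 108000 / 0.0008
  sigma = 1.35 × 10⁸ Pa
Convert: sigma = 1.35 × 10⁸ Pa = 135 MPa
Final answer: sigma = 135 MPa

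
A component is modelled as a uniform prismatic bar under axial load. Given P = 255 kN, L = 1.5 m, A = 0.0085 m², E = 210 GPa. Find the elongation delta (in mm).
Model: a uniform prismatic bar under axial load, so delta = (P·L) / (A·E).
Convert to SI units:
  P = 255 kN = 255000 N
  E = 210 GPa = 2.1 × 10¹¹ Pa
Substitute:
  delta = (255000 × 1.5) / (0.0085 × (2.1 × 10¹¹))
  delta = 0.0002143 m
Convert: delta = 0.0002143 m = 0.2143 mm
Final answer: delta = 0.2143 mm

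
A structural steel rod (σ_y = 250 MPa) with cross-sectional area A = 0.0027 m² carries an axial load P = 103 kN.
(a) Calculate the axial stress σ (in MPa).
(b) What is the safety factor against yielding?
(a) Axial stress σ = P/A. Convert P = 103 kN = 103000 N.
  σ = 103000 / 0.0027 = 3.815 × 10⁷ Pa = 38.15 MPa
(b) Safety factor SF = σ_y/σ = 250 / 38.15 = 6.553
Final answer: (a) σ = 38.15 MPa, (b) SF = 6.553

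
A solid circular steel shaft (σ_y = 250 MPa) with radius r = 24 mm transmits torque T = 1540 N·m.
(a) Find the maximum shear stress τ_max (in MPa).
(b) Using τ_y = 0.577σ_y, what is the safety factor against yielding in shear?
(a) For a solid circular shaft, τ_max = T·r/J with J = π·r^4/2, i.e. τ_max = 2·T / (π·r^3). Convert r = 24 mm = 0.024 m.
  τ_max = (2 × 1540) / (π × 0.024^3) = 7.092 × 10⁷ Pa = 70.92 MPa
(b) τ_y = 0.577 × 250 = 144.25 MPa
  SF = τ_y/τ_max = 144.25 / 70.92 = 2.034
Final answer: (a) τ_max = 70.92 MPa, (b) SF = 2.034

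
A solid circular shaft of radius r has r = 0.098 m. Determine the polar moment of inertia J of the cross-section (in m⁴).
Model: a solid circular shaft of radius r, so J = (π·r^4) / 2.
Substitute:
  J = (π × 0.098^4) / 2
  J = 0.0001449 m⁴
Final answer: J = 0.0001449 m⁴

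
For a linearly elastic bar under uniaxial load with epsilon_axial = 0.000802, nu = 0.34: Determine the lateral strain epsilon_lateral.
Model: a linearly elastic bar under uniaxial load, so epsilon_lateral = -nu·epsilon_axial.
Substitute:
  epsilon_lateral = -(0.34 × 0.000802)
  epsilon_lateral = -0.0002727
Final answer: epsilon_lateral = -0.0002727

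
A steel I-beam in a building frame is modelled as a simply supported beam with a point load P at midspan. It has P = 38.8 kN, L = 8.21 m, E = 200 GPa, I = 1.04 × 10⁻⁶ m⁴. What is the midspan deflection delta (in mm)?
Model: a simply supported beam with a point load P at midspan, so delta = (P·L^3) / (48·E·I).
Convert to SI units:
  P = 38.8 kN = 38800 N
  E = 200 GPa = 2 × 10¹¹ Pa
Substitute:
  delta = (38800 × 8.21^3) / (48 × (2 × 10¹¹) × (1.04 × 10⁻⁶))
  delta = 2.151 m
Convert: delta = 2.151 m = 2151 mm
Final answer: delta = 2151 mm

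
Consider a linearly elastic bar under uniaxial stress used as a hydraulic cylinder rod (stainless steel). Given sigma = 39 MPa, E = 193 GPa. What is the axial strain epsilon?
Model: a linearly elastic bar under uniaxial stress, so epsilon = sigma / E.
Convert to SI units:
  sigma = 39 MPa = 3.9 × 10⁷ Pa
  E = 193 GPa = 1.93 × 10¹¹ Pa
Substitute:
  epsilon = (3.9 × 10⁷) / (1.93 × 10¹¹)
  epsilon = 0.0002021
Final answer: epsilon = 0.0002021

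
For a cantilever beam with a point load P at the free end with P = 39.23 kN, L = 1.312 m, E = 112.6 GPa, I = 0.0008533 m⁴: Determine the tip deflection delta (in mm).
Model: a cantilever beam with a point load P at the free end, so delta = (P·L^3) / (3·E·I).
Convert to SI units:
  P = 39.23 kN = 39230 N
  E = 112.6 GPa = 1.126 × 10¹¹ Pa
Substitute:
  delta = (39230 × 1.312^3) / (3 × (1.126 × 10¹¹) × 0.0008533)
  delta = 0.0003074 m
Convert: delta = 0.0003074 m = 0.3074 mm
Final answer: delta = 0.3074 mm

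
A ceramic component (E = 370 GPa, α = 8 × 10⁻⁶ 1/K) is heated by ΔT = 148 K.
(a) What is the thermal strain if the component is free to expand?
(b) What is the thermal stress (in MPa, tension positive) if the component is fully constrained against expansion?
(a) Free thermal strain ε_th = α·ΔT = (8 × 10⁻⁶) × 148 = 0.001184
(b) Fully constrained, the expansion is suppressed, so σ = -E·α·ΔT. Convert E = 370 GPa = 3.7 × 10¹¹ Pa.
  σ = -(3.7 × 10¹¹) × (8 × 10⁻⁶) × 148 = -4.381 × 10⁸ Pa = -438.1 MPa (compressive)
Final answer: (a) ε_th = 0.001184, (b) σ = -438.1 MPa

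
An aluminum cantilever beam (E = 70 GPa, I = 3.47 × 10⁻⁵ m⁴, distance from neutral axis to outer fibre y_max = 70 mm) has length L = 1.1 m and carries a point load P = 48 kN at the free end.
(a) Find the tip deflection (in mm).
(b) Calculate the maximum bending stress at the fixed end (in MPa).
(a) Tip deflection of a cantilever with an end point load: δ = P·L^3 / (3·E·I). Convert P = 48 kN = 48000 N, E = 70 GPa = 7 × 10¹⁰ Pa.
  δ = (48000 × 1.1^3) / (3 × (7 × 10¹⁰) × (3.47 × 10⁻⁵)) = 0.008767 m = 8.767 mm
(b) Maximum bending moment at the fixed end: M = P·L = 48000 × 1.1 = 52800 N·m. Convert y_max = 70 mm = 0.07 m.
  σ = M·y_max / I = (52800 × 0.07) / (3.47 × 10⁻⁵) = 1.065 × 10⁸ Pa = 106.5 MPa
Final answer: (a) δ = 8.767 mm, (b) σ = 106.5 MPa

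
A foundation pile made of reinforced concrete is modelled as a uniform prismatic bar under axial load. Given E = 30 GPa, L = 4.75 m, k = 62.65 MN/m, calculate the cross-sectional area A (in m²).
Model: a uniform prismatic bar under axial load, so k = (A·E) / L.
Solve for A: A = (k·L) / E.
Convert to SI units:
  E = 30 GPa = 3 × 10¹⁰ Pa
  k = 62.65 MN/m = 6.265 × 10⁷ N/m
Substitute:
  A = ((6.265 × 10⁷) × 4.75) / (3 × 10¹⁰)
  A = 0.00992 m²
Final answer: A = 0.00992 m²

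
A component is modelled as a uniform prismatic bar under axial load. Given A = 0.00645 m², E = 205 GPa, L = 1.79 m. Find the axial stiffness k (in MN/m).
Model: a uniform prismatic bar under axial load, so k = (A·E) / L.
Convert to SI units:
  E = 205 GPa = 2.05 × 10¹¹ Pa
Substitute:
  k = (0.00645 × (2.05 × 10¹¹)) / 1.79
  k = 7.387 × 10⁸ N/m
Convert: k = 7.387 × 10⁸ N/m = 738.7 MN/m
Final answer: k = 738.7 MN/m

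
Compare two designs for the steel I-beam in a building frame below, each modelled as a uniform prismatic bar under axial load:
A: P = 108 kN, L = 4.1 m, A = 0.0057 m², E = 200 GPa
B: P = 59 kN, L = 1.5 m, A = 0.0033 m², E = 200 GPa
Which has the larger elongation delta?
Model: a uniform prismatic bar under axial load, so delta = (P·L) / (A·E) (SI units).
  A: delta = (108000 × 4.1) / (0.0057 × (2 × 10¹¹)) = 0.0003884 m = 0.3884 mm
  B: delta = (59000 × 1.5) / (0.0033 × (2 × 10¹¹)) = 0.0001341 m = 0.1341 mm
0.3884 mm > 0.1341 mm, so A is larger.
Final answer: A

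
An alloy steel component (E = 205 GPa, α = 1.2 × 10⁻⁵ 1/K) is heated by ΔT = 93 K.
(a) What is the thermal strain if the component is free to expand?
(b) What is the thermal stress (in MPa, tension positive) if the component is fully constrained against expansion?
(a) Free thermal strain ε_th = α·ΔT = (1.2 × 10⁻⁵) × 93 = 0.001116
(b) Fully constrained, the expansion is suppressed, so σ = -E·α·ΔT. Convert E = 205 GPa = 2.05 × 10¹¹ Pa.
  σ = -(2.05 × 10¹¹) × (1.2 × 10⁻⁵) × 93 = -2.288 × 10⁸ Pa = -228.8 MPa (compressive)
Final answer: (a) ε_th = 0.001116, (b) σ = -228.8 MPa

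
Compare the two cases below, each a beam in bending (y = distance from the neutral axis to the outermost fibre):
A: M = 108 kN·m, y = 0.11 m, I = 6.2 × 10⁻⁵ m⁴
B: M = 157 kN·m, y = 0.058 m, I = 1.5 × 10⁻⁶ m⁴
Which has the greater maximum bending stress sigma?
Model: a beam in bending (y = distance from the neutral axis to the outermost fibre), so sigma = (M·y) / I (SI units).
  A: sigma = (108000 × 0.11) / (6.2 × 10⁻⁵) = 1.916 × 10⁸ Pa = 191.6 MPa
  B: sigma = (157000 × 0.058) / (1.5 × 10⁻⁶) = 6.071 × 10⁹ Pa = 6071 MPa
6071 MPa > 191.6 MPa, so B is larger.
Final answer: B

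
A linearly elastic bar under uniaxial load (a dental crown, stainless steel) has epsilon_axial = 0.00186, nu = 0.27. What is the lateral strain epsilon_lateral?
Model: a linearly elastic bar under uniaxial load, so epsilon_lateral = -nu·epsilon_axial.
Substitute:
  epsilon_lateral = -(0.27 × 0.00186)
  epsilon_lateral = -0.0005022
Final answer: epsilon_lateral = -0.0005022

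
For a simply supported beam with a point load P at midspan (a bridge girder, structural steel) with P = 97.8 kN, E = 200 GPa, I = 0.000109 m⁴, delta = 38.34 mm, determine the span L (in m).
Model: a simply supported beam with a point load P at midspan, so delta = (P·L^3) / (48·E·I).
Solve for L: L = ((48·delta·E·I) / P)^(1/3).
Convert to SI units:
  P = 97.8 kN = 97800 N
  E = 200 GPa = 2 × 10¹¹ Pa
  delta = 38.34 mm = 0.03834 m
Substitute:
  L = ((48 × 0.03834 × (2 × 10¹¹) × 0.000109) / 97800)^(1/3)
  L = 7.43 m
Final answer: L = 7.43 m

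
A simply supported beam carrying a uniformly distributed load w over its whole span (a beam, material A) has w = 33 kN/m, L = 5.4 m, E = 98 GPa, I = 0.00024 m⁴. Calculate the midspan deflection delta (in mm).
Model: a simply supported beam carrying a uniformly distributed load w over its whole span, so delta = (5·w·L^4) / (384·E·I).
Convert to SI units:
  w = 33 kN/m = 33000 N/m
  E = 98 GPa = 9.8 × 10¹⁰ Pa
Substitute:
  delta = (5 × 33000 × 5.4^4) / (384 × (9.8 × 10¹⁰) × 0.00024)
  delta = 0.01553 m
Convert: delta = 0.01553 m = 15.53 mm
Final answer: delta = 15.53 mm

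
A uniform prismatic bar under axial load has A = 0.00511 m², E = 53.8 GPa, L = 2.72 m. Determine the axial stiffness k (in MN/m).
Model: a uniform prismatic bar under axial load, so k = (A·E) / L.
Convert to SI units:
  E = 53.8 GPa = 5.38 × 10¹⁰ Pa
Substitute:
  k = (0.00511 × (5.38 × 10¹⁰)) / 2.72
  k = 1.011 × 10⁸ N/m
Convert: k = 1.011 × 10⁸ N/m = 101.1 MN/m
Final answer: k = 101.1 MN/m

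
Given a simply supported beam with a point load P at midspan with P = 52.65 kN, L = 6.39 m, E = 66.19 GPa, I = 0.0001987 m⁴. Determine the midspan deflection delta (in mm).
Model: a simply supported beam with a point load P at midspan, so delta = (P·L^3) / (48·E·I).
Convert to SI units:
  P = 52.65 kN = 52650 N
  E = 66.19 GPa = 6.619 × 10¹⁰ Pa
Substitute:
  delta = (52650 × 6.39^3) / (48 × (6.619 × 10¹⁰) × 0.0001987)
  delta = 0.02176 m
Convert: delta = 0.02176 m = 21.76 mm
Final answer: delta = 21.76 mm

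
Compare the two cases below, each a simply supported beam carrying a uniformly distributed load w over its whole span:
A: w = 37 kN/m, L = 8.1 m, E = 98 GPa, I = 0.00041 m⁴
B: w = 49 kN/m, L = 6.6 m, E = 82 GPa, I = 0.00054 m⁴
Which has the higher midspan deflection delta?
Model: a simply supported beam carrying a uniformly distributed load w over its whole span, so delta = (5·w·L^4) / (384·E·I) (SI units).
  A: delta = (5 × 37000 × 8.1^4) / (384 × (9.8 × 10¹⁰) × 0.00041) = 0.05161 m = 51.61 mm
  B: delta = (5 × 49000 × 6.6^4) / (384 × (8.2 × 10¹⁰) × 0.00054) = 0.02734 m = 27.34 mm
51.61 mm > 27.34 mm, so A is larger.
Final answer: A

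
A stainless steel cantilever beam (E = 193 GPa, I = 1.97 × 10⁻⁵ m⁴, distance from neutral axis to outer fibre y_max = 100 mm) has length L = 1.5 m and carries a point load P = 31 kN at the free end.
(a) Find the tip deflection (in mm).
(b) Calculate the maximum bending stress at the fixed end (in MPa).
(a) Tip deflection of a cantilever with an end point load: δ = P·L^3 / (3·E·I). Convert P = 31 kN = 31000 N, E = 193 GPa = 1.93 × 10¹¹ Pa.
  δ = (31000 × 1.5^3) / (3 × (1.93 × 10¹¹) × (1.97 × 10⁻⁵)) = 0.009173 m = 9.173 mm
(b) Maximum bending moment at the fixed end: M = P·L = 31000 × 1.5 = 46500 N·m. Convert y_max = 100 mm = 0.1 m.
  σ = M·y_max / I = (46500 × 0.1) / (1.97 × 10⁻⁵) = 2.36 × 10⁸ Pa = 236 MPa
Final answer: (a) δ = 9.173 mm, (b) σ = 236 MPa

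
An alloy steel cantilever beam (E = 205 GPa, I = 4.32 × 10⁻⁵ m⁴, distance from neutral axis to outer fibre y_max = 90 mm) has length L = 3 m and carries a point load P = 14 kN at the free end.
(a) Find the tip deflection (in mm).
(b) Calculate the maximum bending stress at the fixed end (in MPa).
(a) Tip deflection of a cantilever with an end point load: δ = P·L^3 / (3·E·I). Convert P = 14 kN = 14000 N, E = 205 GPa = 2.05 × 10¹¹ Pa.
  δ = (14000 × 3^3) / (3 × (2.05 × 10¹¹) × (4.32 × 10⁻⁵)) = 0.01423 m = 14.23 mm
(b) Maximum bending moment at the fixed end: M = P·L = 14000 × 3 = 42000 N·m. Convert y_max = 90 mm = 0.09 m.
  σ = M·y_max / I = (42000 × 0.09) / (4.32 × 10⁻⁵) = 8.75 × 10⁷ Pa = 87.5 MPa
Final answer: (a) δ = 14.23 mm, (b) σ = 87.5 MPa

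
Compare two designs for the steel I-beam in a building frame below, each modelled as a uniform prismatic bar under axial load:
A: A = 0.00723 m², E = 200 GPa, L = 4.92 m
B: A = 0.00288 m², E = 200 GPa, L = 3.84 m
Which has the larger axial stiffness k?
Model: a uniform prismatic bar under axial load, so k = (A·E) / L (SI units).
  A: k = (0.00723 × (2 × 10¹¹)) / 4.92 = 2.939 × 10⁸ N/m = 293.9 MN/m
  B: k = (0.00288 × (2 × 10¹¹)) / 3.84 = 1.5 × 10⁸ N/m = 150 MN/m
293.9 MN/m > 150 MN/m, so A is larger.
Final answer: A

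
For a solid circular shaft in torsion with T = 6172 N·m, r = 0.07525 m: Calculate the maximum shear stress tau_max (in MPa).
Model: a solid circular shaft in torsion, so tau_max = (2·T) / (π·r^3).
Substitute:
  tau_max = (2 × 6172) / (π × 0.07525^3)
  tau_max = 9.221 × 10⁶ Pa
Convert: tau_max = 9.221 × 10⁶ Pa = 9.221 MPa
Final answer: tau_max = 9.221 MPa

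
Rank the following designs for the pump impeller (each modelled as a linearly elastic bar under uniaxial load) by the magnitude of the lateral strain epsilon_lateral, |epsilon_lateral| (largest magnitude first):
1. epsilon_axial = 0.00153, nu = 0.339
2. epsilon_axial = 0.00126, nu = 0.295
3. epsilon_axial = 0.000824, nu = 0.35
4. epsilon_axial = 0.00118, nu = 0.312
Model: a linearly elastic bar under uniaxial load, so epsilon_lateral = -nu·epsilon_axial (SI units).
  Case 1: epsilon_lateral = -(0.339 × 0.00153) = -0.0005187
  Case 2: epsilon_lateral = -(0.295 × 0.00126) = -0.0003717
  Case 3: epsilon_lateral = -(0.35 × 0.000824) = -0.0002884
  Case 4: epsilon_lateral = -(0.312 × 0.00118) = -0.0003682
Ordering by |epsilon_lateral|: 0.0005187 (case 1) > 0.0003717 (case 2) > 0.0003682 (case 4) > 0.0002884 (case 3)
Final answer: 1, 2, 4, 3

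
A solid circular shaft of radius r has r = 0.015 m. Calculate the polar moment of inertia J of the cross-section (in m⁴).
Model: a solid circular shaft of radius r, so J = (π·r^4) / 2.
Substitute:
  J = (π × 0.015^4) / 2
  J = 7.952 × 10⁻⁸ m⁴
Final answer: J = 7.952 × 10⁻⁸ m⁴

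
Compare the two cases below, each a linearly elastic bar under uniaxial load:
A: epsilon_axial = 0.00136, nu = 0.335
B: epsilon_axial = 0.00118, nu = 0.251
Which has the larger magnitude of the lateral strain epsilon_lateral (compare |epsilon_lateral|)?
Model: a linearly elastic bar under uniaxial load, so epsilon_lateral = -nu·epsilon_axial (SI units).
  A: epsilon_lateral = -(0.335 × 0.00136) = -0.0004556
  B: epsilon_lateral = -(0.251 × 0.00118) = -0.0002962
|epsilon_lateral|: A = 0.0004556, B = 0.0002962, so A is larger in magnitude.
Final answer: A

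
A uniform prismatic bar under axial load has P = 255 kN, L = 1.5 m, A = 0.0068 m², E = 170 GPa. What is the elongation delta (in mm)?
Model: a uniform prismatic bar under axial load, so delta = (P·L) / (A·E).
Convert to SI units:
  P = 255 kN = 255000 N
  E = 170 GPa = 1.7 × 10¹¹ Pa
Substitute:
  delta = (255000 × 1.5) / (0.0068 × (1.7 × 10¹¹))
  delta = 0.0003309 m
Convert: delta = 0.0003309 m = 0.3309 mm
Final answer: delta = 0.3309 mm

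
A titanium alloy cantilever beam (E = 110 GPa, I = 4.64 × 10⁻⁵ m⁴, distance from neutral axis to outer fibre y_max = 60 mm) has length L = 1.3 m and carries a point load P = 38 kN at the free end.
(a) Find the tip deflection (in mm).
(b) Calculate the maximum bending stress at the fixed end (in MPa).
(a) Tip deflection of a cantilever with an end point load: δ = P·L^3 / (3·E·I). Convert P = 38 kN = 38000 N, E = 110 GPa = 1.1 × 10¹¹ Pa.
  δ = (38000 × 1.3^3) / (3 × (1.1 × 10¹¹) × (4.64 × 10⁻⁵)) = 0.005452 m = 5.452 mm
(b) Maximum bending moment at the fixed end: M = P·L = 38000 × 1.3 = 49400 N·m. Convert y_max = 60 mm = 0.06 m.
  σ = M·y_max / I = (49400 × 0.06) / (4.64 × 10⁻⁵) = 6.388 × 10⁷ Pa = 63.88 MPa
Final answer: (a) δ = 5.452 mm, (b) σ = 63.88 MPa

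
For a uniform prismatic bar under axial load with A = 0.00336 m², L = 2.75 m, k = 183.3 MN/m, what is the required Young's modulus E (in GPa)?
Model: a uniform prismatic bar under axial load, so k = (A·E) / L.
Solve for E: E = (k·L) / A.
Convert to SI units:
  k = 183.3 MN/m = 1.833 × 10⁸ N/m
Substitute:
  E = ((1.833 × 10⁸) × 2.75) / 0.00336
  E = 1.5 × 10¹¹ Pa
Convert: E = 1.5 × 10¹¹ Pa = 150 GPa
Final answer: E = 150 GPa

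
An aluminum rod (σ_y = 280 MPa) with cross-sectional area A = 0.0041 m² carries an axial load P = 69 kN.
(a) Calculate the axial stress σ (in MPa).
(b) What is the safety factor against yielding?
(a) Axial stress σ = P/A. Convert P = 69 kN = 69000 N.
  σ = 69000 / 0.0041 = 1.683 × 10⁷ Pa = 16.83 MPa
(b) Safety factor SF = σ_y/σ = 280 / 16.83 = 16.64
Final answer: (a) σ = 16.83 MPa, (b) SF = 16.64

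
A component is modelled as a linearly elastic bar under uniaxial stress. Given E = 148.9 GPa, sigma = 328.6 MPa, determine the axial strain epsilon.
Model: a linearly elastic bar under uniaxial stress, so sigma = E·epsilon.
Solve for epsilon: epsilon = sigma / E.
Convert to SI units:
  E = 148.9 GPa = 1.489 × 10¹¹ Pa
  sigma = 328.6 MPa = 3.286 × 10⁸ Pa
Substitute:
  epsilon = (3.286 × 10⁸) / (1.489 × 10¹¹)
  epsilon = 0.002207
Final answer: epsilon = 0.002207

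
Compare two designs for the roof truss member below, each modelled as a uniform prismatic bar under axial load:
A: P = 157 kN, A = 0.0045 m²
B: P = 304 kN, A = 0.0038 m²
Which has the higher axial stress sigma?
Model: a uniform prismatic bar under axial load, so sigma = P / A (SI units).
  A: sigma = 157000 / 0.0045 = 3.489 × 10⁷ Pa = 34.89 MPa
  B: sigma = 304000 / 0.0038 = 8 × 10⁷ Pa = 80 MPa
80 MPa > 34.89 MPa, so B is larger.
Final answer: B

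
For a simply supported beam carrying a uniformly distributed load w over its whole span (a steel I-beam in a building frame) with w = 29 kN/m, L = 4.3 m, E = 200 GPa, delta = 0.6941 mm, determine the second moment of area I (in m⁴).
Model: a simply supported beam carrying a uniformly distributed load w over its whole span, so delta = (5·w·L^4) / (384·E·I).
Solve for I: I = (5·w·L^4) / (384·delta·E).
Convert to SI units:
  w = 29 kN/m = 29000 N/m
  E = 200 GPa = 2 × 10¹¹ Pa
  delta = 0.6941 mm = 0.0006941 m
Substitute:
  I = (5 × 29000 × 4.3^4) / (384 × 0.0006941 × (2 × 10¹¹))
  I = 0.0009299 m⁴
Final answer: I = 0.0009299 m⁴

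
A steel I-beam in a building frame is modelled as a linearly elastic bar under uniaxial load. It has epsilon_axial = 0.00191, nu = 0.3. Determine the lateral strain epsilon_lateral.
Model: a linearly elastic bar under uniaxial load, so epsilon_lateral = -nu·epsilon_axial.
Substitute:
  epsilon_lateral = -(0.3 × 0.00191)
  epsilon_lateral = -0.000573
Final answer: epsilon_lateral = -0.000573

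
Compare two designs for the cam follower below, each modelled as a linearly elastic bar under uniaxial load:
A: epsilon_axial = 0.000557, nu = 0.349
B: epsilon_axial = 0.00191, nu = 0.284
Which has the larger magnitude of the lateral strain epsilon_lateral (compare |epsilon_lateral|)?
Model: a linearly elastic bar under uniaxial load, so epsilon_lateral = -nu·epsilon_axial (SI units).
  A: epsilon_lateral = -(0.349 × 0.000557) = -0.0001944
  B: epsilon_lateral = -(0.284 × 0.00191) = -0.0005424
|epsilon_lateral|: A = 0.0001944, B = 0.0005424, so B is larger in magnitude.
Final answer: B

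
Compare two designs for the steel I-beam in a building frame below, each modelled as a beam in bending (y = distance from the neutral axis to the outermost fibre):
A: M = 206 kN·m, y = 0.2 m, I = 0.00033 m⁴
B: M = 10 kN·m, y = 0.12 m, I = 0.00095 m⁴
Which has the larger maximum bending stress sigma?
Model: a beam in bending (y = distance from the neutral axis to the outermost fibre), so sigma = (M·y) / I (SI units).
  A: sigma = (206000 × 0.2) / 0.00033 = 1.248 × 10⁸ Pa = 124.8 MPa
  B: sigma = (10000 × 0.12) / 0.00095 = 1.263 × 10⁶ Pa = 1.263 MPa
124.8 MPa > 1.263 MPa, so A is larger.
Final answer: A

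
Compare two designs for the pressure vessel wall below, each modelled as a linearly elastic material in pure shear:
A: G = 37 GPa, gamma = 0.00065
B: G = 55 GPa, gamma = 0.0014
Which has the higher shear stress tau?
Model: a linearly elastic material in pure shear, so tau = G·gamma (SI units).
  A: tau = (3.7 × 10¹⁰) × 0.00065 = 2.405 × 10⁷ Pa = 24.05 MPa
  B: tau = (5.5 × 10¹⁰) × 0.0014 = 7.7 × 10⁷ Pa = 77 MPa
77 MPa > 24.05 MPa, so B is larger.
Final answer: B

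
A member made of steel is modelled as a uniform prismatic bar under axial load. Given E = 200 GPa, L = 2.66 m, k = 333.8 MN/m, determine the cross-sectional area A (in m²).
Model: a uniform prismatic bar under axial load, so k = (A·E) / L.
Solve for A: A = (k·L) / E.
Convert to SI units:
  E = 200 GPa = 2 × 10¹¹ Pa
  k = 333.8 MN/m = 3.338 × 10⁸ N/m
Substitute:
  A = ((3.338 × 10⁸) × 2.66) / (2 × 10¹¹)
  A = 0.00444 m²
Final answer: A = 0.00444 m²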